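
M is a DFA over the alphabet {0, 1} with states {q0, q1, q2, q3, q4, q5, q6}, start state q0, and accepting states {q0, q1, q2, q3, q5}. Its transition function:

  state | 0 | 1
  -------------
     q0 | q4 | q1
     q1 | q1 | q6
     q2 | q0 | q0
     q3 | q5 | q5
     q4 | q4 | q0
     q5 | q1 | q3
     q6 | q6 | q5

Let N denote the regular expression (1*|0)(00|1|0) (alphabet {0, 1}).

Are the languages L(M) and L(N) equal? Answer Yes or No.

The empty string ε is accepted by M but rejected by N.
So L(M) ≠ L(N).

No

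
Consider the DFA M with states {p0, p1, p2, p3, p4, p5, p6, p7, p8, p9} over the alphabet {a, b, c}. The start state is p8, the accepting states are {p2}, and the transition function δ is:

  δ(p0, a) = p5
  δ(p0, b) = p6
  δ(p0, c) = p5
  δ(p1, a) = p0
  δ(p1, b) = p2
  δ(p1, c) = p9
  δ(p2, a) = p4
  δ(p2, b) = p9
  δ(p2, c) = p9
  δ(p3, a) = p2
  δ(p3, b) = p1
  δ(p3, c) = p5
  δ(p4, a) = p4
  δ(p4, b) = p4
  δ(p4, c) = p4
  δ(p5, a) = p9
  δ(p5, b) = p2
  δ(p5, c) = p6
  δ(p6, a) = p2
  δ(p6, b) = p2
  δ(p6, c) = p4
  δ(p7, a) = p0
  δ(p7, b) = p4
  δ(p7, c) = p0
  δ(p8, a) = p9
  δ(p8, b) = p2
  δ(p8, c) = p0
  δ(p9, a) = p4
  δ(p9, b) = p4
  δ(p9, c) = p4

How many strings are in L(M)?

The useful subgraph on states {p0, p2, p5, p6, p8} is acyclic, so L(M) is finite; the longest accepting path visits 5 useful states, giving maximum string length 4.
Counting accepting paths from p8 by length: 1 of length 1, 4 of length 3, 4 of length 4. Total 9.

9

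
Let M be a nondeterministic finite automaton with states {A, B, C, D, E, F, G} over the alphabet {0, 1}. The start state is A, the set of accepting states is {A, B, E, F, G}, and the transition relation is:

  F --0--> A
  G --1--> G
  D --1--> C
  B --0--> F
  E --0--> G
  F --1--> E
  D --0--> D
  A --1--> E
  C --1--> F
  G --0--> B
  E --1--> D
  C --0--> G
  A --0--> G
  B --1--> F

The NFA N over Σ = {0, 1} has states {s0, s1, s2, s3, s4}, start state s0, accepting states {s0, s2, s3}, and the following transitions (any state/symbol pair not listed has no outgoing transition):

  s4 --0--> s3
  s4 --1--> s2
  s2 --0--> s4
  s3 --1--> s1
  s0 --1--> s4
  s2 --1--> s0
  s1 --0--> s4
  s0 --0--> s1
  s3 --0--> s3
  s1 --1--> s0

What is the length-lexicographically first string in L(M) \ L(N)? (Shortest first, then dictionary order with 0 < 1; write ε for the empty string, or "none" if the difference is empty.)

0

The string 0 is accepted by M but not by N.
No shorter string lies in the difference, and 0 is the lexicographically first length-1 string in L(M) \ L(N).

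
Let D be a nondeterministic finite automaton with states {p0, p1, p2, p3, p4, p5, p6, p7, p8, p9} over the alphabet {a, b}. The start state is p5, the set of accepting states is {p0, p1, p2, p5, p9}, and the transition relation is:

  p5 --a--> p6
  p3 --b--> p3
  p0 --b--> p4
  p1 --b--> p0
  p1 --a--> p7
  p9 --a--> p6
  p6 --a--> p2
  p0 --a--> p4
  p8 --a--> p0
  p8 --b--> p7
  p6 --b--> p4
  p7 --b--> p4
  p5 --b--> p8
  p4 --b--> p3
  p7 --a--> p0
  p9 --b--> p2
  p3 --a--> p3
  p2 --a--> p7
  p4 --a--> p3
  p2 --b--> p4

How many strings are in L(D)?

The useful subgraph on states {p0, p2, p5, p6, p7, p8} is acyclic, so L(D) is finite; the longest accepting path visits 5 useful states, giving maximum string length 4.
Counting accepting paths from p5 by length: 1 of length 0, 2 of length 2, 1 of length 3, 1 of length 4. Total 5.

5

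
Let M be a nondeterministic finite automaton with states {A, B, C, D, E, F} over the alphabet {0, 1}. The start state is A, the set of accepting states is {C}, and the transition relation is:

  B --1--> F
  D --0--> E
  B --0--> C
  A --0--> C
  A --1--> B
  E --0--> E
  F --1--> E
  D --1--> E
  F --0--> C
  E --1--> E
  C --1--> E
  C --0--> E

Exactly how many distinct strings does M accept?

The useful subgraph on states {A, B, C, F} is acyclic, so L(M) is finite; the longest accepting path visits 4 useful states, giving maximum string length 3.
Counting accepting paths from A by length: 1 of length 1, 1 of length 2, 1 of length 3. Total 3.

3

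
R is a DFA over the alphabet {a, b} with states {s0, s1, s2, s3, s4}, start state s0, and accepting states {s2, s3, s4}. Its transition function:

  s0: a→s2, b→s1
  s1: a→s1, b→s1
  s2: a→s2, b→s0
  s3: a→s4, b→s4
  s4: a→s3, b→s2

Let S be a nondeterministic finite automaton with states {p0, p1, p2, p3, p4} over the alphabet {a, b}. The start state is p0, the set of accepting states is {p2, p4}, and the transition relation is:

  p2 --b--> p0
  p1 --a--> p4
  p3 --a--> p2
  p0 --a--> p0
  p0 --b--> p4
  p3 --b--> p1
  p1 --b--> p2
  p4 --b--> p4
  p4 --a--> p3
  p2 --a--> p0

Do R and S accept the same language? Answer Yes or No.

No

The string a is accepted by R but rejected by S.
So L(R) ≠ L(S).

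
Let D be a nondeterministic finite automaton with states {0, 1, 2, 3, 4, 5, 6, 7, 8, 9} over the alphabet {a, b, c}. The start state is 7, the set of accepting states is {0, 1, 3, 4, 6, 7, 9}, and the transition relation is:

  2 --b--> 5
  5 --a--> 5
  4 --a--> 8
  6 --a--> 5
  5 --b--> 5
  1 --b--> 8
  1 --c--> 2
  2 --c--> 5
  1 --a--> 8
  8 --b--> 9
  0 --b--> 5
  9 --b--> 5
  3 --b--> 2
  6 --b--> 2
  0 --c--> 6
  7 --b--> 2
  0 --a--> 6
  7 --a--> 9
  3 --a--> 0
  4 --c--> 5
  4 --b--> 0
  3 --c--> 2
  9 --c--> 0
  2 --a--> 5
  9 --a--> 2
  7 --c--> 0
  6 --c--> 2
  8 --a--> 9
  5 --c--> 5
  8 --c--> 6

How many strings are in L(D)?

The useful subgraph on states {0, 6, 7, 9} is acyclic, so L(D) is finite; the longest accepting path visits 4 useful states, giving maximum string length 3.
Counting accepting paths from 7 by length: 1 of length 0, 2 of length 1, 3 of length 2, 2 of length 3. Total 8.

8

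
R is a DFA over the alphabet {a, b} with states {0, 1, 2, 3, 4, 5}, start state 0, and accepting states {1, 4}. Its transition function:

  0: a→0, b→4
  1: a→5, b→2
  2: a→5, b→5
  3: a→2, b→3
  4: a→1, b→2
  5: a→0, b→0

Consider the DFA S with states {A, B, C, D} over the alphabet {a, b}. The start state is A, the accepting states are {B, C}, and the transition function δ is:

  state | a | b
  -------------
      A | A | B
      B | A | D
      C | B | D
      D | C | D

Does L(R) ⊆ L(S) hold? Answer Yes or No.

No

The string ba is in L(R) but not in L(S).
So L(R) ⊄ L(S).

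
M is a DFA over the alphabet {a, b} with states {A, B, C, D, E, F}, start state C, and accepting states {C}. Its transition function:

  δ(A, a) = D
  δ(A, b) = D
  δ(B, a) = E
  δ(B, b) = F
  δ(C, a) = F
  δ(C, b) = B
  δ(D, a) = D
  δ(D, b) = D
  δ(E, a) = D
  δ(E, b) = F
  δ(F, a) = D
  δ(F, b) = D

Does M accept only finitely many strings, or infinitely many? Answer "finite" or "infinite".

The useful states (reachable from C and able to reach an accepting state) are {C}.
Restricted to these states the transition graph has no cycle, so every accepting path has bounded length and L is finite.

finite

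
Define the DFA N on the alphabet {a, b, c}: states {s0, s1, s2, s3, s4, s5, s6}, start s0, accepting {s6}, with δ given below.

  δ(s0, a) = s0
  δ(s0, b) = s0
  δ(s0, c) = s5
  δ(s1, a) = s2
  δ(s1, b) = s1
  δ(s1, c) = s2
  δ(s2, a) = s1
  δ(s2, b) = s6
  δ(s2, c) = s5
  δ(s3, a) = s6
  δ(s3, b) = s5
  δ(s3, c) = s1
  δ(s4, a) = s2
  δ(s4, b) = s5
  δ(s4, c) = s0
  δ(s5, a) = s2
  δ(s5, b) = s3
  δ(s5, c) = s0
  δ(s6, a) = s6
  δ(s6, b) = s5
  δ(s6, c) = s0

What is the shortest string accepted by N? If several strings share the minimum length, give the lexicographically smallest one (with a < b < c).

cab

A breadth-first search from s0 reaches an accepting state first via the path s0 → s5 → s2 → s6 on input cab.
No string of length < 3 is accepted (BFS exhausts all shorter strings without reaching an accepting state), and cab is the lexicographically least accepting string of length 3.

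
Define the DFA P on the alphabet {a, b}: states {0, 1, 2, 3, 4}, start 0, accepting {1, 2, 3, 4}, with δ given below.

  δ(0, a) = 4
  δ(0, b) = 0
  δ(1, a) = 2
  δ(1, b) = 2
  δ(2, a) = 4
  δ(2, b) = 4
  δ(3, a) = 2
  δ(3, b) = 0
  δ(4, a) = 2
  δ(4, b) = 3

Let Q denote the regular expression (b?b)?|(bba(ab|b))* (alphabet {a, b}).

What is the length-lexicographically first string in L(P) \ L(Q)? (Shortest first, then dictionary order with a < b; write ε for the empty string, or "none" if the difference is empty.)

The string a is accepted by P but not by Q.
No shorter string lies in the difference, and a is the lexicographically first length-1 string in L(P) \ L(Q).

a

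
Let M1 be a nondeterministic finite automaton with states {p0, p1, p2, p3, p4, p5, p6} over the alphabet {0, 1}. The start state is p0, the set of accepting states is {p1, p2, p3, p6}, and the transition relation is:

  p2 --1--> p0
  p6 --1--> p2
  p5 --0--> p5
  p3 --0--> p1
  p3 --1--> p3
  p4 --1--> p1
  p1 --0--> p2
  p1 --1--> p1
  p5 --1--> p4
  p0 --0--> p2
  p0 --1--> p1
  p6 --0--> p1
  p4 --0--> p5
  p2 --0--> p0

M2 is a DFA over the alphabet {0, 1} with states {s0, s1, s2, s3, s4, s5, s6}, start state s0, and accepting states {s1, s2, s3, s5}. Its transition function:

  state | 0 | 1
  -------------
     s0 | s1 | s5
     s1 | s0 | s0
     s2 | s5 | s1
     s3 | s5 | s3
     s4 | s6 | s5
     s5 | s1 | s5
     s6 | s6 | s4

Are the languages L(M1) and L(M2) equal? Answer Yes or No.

Yes

Exploring the product automaton M1 × M2 from the start pair (p0, s0), following both machines on each input symbol, reaches 3 state pairs: (p0, s0), (p2, s1), (p1, s5).
M1 accepts in {p1, p2, p3, p6} and M2 accepts in {s1, s2, s3, s5}. In every reachable pair the two components are either both accepting — (p2, s1), (p1, s5) — or both non-accepting, so no string is accepted by exactly one of the machines: L(M1) \ L(M2) and L(M2) \ L(M1) are both empty.
Hence every string is accepted by M1 iff it is accepted by M2, and the two languages coincide.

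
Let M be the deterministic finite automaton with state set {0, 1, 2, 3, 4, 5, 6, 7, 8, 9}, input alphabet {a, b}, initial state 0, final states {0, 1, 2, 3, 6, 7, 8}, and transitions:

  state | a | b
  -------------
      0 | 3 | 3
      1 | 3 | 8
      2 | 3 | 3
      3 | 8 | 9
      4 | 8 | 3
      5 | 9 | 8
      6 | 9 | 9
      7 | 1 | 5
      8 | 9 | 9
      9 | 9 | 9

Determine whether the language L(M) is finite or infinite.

The useful states (reachable from 0 and able to reach an accepting state) are {0, 3, 8}.
Restricted to these states the transition graph has no cycle, so every accepting path has bounded length and L is finite.

finite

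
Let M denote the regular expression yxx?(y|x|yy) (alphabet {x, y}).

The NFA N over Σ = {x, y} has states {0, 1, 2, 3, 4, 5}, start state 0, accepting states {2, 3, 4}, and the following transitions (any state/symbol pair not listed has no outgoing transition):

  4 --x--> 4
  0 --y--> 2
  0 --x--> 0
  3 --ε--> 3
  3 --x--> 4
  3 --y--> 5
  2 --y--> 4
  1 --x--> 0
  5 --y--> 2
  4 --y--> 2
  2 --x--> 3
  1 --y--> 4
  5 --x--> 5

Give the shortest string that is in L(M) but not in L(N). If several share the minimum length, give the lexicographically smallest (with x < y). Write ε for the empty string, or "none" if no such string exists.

yxy

The string yxy is accepted by M but not by N.
No shorter string lies in the difference, and yxy is the lexicographically first length-3 string in L(M) \ L(N).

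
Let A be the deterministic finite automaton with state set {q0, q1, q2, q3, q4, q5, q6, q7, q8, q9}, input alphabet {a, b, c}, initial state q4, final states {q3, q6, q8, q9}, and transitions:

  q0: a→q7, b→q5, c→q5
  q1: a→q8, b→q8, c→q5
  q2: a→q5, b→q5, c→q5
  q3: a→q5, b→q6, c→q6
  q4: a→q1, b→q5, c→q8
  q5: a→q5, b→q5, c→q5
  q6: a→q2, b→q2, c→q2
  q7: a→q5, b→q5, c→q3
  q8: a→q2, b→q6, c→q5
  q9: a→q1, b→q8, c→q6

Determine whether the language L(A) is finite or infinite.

finite

The useful states (reachable from q4 and able to reach an accepting state) are {q1, q4, q6, q8}.
Restricted to these states the transition graph has no cycle, so every accepting path has bounded length and L is finite.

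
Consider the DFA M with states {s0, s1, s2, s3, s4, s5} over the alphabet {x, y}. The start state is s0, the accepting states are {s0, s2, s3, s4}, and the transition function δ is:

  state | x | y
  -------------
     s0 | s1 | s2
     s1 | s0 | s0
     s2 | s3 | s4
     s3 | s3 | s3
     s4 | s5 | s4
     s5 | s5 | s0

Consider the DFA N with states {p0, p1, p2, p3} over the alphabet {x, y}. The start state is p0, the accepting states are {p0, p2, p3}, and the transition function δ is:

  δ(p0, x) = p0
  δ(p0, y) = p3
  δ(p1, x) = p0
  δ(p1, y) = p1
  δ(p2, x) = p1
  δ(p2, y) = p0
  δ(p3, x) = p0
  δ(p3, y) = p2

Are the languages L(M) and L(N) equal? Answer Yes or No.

No

The string xyyx is accepted by M but rejected by N.
So L(M) ≠ L(N).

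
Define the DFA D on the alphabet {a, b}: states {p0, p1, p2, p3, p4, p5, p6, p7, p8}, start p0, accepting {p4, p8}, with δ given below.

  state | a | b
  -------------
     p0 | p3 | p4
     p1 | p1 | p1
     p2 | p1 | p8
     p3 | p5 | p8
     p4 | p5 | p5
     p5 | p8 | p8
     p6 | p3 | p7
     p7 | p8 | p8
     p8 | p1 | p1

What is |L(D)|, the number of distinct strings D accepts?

The useful subgraph on states {p0, p3, p4, p5, p8} is acyclic, so L(D) is finite; the longest accepting path visits 4 useful states, giving maximum string length 3.
Counting accepting paths from p0 by length: 1 of length 1, 1 of length 2, 6 of length 3. Total 8.

8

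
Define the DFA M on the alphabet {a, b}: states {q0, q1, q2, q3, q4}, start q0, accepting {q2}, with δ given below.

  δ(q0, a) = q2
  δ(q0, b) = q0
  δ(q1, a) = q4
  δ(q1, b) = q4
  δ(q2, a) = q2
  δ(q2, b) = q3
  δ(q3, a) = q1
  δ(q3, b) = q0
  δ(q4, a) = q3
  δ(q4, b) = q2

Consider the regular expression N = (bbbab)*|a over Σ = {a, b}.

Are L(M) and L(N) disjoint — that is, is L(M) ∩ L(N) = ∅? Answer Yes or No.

No

The string a is accepted by both M and N.
Hence L(M) ∩ L(N) ≠ ∅.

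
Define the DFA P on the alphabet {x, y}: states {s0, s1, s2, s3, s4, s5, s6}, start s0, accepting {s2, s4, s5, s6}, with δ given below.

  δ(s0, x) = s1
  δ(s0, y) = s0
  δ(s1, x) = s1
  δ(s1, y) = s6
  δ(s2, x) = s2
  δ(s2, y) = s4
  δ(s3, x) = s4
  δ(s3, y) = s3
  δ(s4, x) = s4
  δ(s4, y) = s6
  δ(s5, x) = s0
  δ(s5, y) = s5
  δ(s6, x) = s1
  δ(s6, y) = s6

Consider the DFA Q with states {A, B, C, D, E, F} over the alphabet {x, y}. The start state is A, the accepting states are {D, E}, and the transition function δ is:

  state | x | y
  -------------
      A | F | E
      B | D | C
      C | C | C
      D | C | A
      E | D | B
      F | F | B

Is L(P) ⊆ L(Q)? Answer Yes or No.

The string xy is in L(P) but not in L(Q).
So L(P) ⊄ L(Q).

No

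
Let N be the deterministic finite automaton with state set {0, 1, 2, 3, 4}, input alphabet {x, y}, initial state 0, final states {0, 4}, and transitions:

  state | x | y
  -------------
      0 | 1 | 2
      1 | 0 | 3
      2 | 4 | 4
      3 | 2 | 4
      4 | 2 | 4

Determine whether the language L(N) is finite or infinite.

infinite

State 0 is reachable from the start and can reach an accepting state, and it lies on the cycle 0 → 1 → 0.
Traversing that cycle any number of times yields accepted strings of unbounded length, so the language is infinite.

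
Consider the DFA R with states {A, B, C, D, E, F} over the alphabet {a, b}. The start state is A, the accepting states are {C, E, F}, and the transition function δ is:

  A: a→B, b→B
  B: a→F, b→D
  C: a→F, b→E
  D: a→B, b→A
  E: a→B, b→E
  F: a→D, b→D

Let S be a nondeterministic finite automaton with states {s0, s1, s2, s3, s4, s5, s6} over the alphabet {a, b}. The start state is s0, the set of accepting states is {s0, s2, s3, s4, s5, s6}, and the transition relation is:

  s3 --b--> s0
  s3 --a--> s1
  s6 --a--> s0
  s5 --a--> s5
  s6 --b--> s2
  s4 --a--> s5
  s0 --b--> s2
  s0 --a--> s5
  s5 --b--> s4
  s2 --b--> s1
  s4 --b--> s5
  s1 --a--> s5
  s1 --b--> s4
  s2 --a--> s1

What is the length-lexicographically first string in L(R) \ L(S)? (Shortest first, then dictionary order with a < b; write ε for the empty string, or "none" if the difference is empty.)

ba

The string ba is accepted by R but not by S.
No shorter string lies in the difference, and ba is the lexicographically first length-2 string in L(R) \ L(S).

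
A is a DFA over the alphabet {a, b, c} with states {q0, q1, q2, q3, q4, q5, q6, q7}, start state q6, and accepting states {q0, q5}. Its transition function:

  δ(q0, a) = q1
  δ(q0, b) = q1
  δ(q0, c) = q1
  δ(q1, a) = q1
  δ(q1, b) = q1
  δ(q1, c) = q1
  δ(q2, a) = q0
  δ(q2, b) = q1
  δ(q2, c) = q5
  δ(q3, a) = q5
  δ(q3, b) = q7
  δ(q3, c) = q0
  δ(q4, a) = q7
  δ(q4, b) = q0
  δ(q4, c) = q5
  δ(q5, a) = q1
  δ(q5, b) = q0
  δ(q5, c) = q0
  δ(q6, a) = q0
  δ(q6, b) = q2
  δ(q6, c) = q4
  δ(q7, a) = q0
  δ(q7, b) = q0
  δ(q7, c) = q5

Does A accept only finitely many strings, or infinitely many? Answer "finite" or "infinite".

The useful states (reachable from q6 and able to reach an accepting state) are {q0, q2, q4, q5, q6, q7}.
Restricted to these states the transition graph has no cycle, so every accepting path has bounded length and L is finite.

finite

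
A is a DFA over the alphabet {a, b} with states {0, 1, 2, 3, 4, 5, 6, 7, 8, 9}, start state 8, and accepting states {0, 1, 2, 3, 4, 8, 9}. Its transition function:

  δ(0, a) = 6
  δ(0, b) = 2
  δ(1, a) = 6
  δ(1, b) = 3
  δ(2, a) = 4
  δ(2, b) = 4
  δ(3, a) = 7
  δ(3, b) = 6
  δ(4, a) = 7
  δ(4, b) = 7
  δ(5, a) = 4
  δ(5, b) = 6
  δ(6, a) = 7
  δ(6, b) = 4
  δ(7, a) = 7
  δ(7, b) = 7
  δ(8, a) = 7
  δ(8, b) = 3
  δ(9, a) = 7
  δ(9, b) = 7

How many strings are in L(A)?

The useful subgraph on states {3, 4, 6, 8} is acyclic, so L(A) is finite; the longest accepting path visits 4 useful states, giving maximum string length 3.
Counting accepting paths from 8 by length: 1 of length 0, 1 of length 1, 1 of length 3. Total 3.

3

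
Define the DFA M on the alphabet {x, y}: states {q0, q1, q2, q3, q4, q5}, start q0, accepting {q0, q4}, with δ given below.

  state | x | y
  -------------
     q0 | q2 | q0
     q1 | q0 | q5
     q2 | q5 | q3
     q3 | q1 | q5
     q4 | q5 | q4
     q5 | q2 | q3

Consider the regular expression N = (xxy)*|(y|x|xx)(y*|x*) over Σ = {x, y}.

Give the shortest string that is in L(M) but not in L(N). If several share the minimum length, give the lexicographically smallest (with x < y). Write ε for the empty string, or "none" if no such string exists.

xyxx

The string xyxx is accepted by M but not by N.
No shorter string lies in the difference, and xyxx is the lexicographically first length-4 string in L(M) \ L(N).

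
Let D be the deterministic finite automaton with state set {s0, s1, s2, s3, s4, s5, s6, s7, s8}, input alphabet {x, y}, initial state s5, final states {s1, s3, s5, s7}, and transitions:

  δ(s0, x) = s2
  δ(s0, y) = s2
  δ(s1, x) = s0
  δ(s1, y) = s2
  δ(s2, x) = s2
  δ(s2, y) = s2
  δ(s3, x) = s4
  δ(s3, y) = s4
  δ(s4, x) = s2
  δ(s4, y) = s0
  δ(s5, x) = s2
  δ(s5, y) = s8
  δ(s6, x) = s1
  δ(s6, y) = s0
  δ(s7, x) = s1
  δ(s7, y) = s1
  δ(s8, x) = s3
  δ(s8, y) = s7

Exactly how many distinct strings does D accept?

The useful subgraph on states {s1, s3, s5, s7, s8} is acyclic, so L(D) is finite; the longest accepting path visits 4 useful states, giving maximum string length 3.
Counting accepting paths from s5 by length: 1 of length 0, 2 of length 2, 2 of length 3. Total 5.

5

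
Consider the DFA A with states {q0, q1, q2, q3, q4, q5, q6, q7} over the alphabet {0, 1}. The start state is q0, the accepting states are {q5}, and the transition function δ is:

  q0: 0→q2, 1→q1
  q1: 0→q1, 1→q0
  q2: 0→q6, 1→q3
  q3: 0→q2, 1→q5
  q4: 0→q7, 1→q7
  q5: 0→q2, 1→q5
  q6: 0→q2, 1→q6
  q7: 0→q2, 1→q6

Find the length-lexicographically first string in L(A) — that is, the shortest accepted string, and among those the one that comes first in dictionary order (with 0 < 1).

011

A breadth-first search from q0 reaches an accepting state first via the path q0 → q2 → q3 → q5 on input 011.
No string of length < 3 is accepted (BFS exhausts all shorter strings without reaching an accepting state), and 011 is the lexicographically least accepting string of length 3.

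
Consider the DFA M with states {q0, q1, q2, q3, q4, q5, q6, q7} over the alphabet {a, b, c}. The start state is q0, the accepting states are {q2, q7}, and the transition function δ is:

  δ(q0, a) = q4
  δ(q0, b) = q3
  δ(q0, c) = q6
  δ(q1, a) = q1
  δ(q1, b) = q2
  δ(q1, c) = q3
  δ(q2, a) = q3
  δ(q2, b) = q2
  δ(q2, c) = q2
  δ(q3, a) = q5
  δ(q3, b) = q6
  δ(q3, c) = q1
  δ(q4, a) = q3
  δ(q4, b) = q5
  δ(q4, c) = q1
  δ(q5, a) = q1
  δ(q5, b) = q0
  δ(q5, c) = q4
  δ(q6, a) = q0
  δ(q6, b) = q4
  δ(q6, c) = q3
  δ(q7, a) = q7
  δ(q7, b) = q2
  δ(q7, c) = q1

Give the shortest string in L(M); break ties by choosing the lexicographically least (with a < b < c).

acb

A breadth-first search from q0 reaches an accepting state first via the path q0 → q4 → q1 → q2 on input acb.
No string of length < 3 is accepted (BFS exhausts all shorter strings without reaching an accepting state), and acb is the lexicographically least accepting string of length 3.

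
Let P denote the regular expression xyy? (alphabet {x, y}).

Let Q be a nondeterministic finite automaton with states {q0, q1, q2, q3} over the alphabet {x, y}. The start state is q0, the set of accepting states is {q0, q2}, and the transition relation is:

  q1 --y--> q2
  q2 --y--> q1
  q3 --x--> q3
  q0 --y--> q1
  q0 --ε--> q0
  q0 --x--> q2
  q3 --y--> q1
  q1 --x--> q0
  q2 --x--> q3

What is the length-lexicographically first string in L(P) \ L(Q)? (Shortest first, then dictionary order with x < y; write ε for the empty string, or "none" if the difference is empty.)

The string xy is accepted by P but not by Q.
No shorter string lies in the difference, and xy is the lexicographically first length-2 string in L(P) \ L(Q).

xy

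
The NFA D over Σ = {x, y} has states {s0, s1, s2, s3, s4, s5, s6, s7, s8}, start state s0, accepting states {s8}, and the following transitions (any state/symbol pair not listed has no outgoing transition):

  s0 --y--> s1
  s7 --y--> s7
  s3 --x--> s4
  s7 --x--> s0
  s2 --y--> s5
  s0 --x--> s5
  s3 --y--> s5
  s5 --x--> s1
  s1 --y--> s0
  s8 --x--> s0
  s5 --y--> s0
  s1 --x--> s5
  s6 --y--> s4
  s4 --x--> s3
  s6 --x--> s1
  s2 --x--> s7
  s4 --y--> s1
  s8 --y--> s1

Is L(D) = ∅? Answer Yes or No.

Yes

The states reachable from the start state are {s0, s1, s5}.
None of the accepting states {s8} is reachable, so no string is accepted and L(D) = ∅.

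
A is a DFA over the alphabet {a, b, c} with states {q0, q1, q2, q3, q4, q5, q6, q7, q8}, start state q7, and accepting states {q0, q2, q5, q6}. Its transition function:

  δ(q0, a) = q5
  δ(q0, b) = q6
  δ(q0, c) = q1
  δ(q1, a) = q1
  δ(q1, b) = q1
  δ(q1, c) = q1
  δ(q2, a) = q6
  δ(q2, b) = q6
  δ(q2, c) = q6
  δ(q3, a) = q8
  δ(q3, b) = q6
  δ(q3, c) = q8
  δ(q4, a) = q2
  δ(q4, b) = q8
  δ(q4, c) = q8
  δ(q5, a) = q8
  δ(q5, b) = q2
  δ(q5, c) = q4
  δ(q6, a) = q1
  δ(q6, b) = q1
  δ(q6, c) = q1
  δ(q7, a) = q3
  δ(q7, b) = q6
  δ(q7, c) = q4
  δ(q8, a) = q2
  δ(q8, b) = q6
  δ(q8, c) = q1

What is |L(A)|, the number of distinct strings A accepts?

26

The useful subgraph on states {q2, q3, q4, q6, q7, q8} is acyclic, so L(A) is finite; the longest accepting path visits 5 useful states, giving maximum string length 4.
Counting accepting paths from q7 by length: 1 of length 1, 2 of length 2, 11 of length 3, 12 of length 4. Total 26.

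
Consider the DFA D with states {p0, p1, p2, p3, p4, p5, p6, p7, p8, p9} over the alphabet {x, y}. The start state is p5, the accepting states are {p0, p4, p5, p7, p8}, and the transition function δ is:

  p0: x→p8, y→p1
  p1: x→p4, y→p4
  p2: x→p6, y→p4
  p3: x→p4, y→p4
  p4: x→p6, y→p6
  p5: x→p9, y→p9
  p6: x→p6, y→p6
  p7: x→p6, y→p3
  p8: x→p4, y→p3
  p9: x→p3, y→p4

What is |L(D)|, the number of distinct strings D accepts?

The useful subgraph on states {p3, p4, p5, p9} is acyclic, so L(D) is finite; the longest accepting path visits 4 useful states, giving maximum string length 3.
Counting accepting paths from p5 by length: 1 of length 0, 2 of length 2, 4 of length 3. Total 7.

7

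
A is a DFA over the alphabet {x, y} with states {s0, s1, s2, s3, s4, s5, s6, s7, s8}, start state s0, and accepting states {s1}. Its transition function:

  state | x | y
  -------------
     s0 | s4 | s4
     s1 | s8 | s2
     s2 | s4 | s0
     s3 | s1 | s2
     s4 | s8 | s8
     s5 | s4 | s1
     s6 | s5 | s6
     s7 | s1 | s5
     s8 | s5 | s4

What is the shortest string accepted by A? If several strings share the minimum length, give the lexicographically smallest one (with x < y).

A breadth-first search from s0 reaches an accepting state first via the path s0 → s4 → s8 → s5 → s1 on input xxxy.
No string of length < 4 is accepted (BFS exhausts all shorter strings without reaching an accepting state), and xxxy is the lexicographically least accepting string of length 4.

xxxy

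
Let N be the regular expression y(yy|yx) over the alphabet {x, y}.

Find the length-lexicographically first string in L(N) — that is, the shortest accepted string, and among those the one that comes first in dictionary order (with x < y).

yyx

By inspection of the expression, no string of length less than 3 matches, and yyx is the lexicographically first match of length 3.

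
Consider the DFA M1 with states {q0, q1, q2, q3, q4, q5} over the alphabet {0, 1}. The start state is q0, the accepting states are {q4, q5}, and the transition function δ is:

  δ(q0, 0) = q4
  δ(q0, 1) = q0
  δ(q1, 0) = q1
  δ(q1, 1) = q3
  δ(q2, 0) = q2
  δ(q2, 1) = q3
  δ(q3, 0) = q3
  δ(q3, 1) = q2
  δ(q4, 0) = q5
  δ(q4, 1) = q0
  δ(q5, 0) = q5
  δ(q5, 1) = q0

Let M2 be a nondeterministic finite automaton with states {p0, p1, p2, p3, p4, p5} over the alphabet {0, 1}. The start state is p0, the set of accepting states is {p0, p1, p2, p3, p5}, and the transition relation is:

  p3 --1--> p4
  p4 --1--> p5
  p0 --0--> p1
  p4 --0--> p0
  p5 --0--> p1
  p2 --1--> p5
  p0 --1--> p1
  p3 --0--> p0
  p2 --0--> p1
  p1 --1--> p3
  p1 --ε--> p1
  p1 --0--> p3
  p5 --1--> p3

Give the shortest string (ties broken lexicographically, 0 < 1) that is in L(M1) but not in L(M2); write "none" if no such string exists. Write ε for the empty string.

Exploring the product automaton M1 × M2 from the start pair (q0, p0), following both machines on each input symbol, reaches 11 state pairs: (q0, p0), (q4, p1), (q0, p1), (q5, p3), (q0, p3), (q4, p3), (q5, p0), (q0, p4), (q4, p0), (q5, p1), (q0, p5).
M1 accepts in {q4, q5} and M2 accepts in {p0, p1, p2, p3, p5}. The reachable pairs whose M1-component is accepting are (q4, p1), (q5, p3), (q4, p3), (q5, p0), (q4, p0), (q5, p1); in each of them the M2-component is accepting too, so the product for L(M1) \ L(M2) (M1-component accepting, M2-component rejecting) has no reachable accepting pair and the difference is empty.
So every string accepted by M1 is also accepted by M2: L(M1) \ L(M2) = ∅ and there is no such string.

none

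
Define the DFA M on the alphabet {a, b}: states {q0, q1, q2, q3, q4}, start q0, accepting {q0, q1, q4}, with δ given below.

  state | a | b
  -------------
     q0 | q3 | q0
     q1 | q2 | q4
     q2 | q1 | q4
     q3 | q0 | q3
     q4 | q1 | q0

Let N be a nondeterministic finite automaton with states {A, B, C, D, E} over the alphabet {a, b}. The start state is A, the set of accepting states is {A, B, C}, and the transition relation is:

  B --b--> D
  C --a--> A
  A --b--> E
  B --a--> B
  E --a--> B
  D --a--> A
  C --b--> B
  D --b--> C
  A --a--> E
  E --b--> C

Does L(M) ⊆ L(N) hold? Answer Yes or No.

The string b is in L(M) but not in L(N).
So L(M) ⊄ L(N).

No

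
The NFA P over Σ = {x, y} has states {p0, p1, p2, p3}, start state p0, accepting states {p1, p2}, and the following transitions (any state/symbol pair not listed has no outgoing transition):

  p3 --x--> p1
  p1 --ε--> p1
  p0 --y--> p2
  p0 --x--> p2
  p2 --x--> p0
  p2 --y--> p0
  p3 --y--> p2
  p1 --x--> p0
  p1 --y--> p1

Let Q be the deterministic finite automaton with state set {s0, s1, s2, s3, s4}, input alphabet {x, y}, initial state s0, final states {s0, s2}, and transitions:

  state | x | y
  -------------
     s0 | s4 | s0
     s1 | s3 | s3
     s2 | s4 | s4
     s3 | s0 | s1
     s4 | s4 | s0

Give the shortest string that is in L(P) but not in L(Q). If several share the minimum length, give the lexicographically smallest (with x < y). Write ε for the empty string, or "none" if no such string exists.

The string x is accepted by P but not by Q.
No shorter string lies in the difference, and x is the lexicographically first length-1 string in L(P) \ L(Q).

x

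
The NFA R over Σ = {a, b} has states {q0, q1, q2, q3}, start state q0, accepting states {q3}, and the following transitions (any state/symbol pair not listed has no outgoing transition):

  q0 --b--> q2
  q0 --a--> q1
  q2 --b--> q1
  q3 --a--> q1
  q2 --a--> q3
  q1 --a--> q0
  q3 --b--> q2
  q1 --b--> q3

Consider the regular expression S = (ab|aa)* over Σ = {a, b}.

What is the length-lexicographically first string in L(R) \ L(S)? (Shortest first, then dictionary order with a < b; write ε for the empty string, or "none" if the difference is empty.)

ba

The string ba is accepted by R but not by S.
No shorter string lies in the difference, and ba is the lexicographically first length-2 string in L(R) \ L(S).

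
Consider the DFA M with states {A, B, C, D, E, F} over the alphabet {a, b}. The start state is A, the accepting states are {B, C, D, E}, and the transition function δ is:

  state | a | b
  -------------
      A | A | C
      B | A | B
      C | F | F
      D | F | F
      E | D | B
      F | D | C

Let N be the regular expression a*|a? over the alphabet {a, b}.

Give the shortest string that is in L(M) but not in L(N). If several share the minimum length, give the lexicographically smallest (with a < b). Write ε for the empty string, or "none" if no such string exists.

The string b is accepted by M but not by N.
No shorter string lies in the difference, and b is the lexicographically first length-1 string in L(M) \ L(N).

b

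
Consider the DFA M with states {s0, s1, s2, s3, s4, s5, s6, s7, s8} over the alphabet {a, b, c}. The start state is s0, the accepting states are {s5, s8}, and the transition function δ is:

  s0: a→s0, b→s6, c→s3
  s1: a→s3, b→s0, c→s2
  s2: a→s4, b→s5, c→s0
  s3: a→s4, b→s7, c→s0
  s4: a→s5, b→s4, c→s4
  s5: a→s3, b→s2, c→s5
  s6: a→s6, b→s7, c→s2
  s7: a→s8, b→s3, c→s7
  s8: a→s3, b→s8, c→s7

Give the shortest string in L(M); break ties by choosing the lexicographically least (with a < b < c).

bba

A breadth-first search from s0 reaches an accepting state first via the path s0 → s6 → s7 → s8 on input bba.
No string of length < 3 is accepted (BFS exhausts all shorter strings without reaching an accepting state), and bba is the lexicographically least accepting string of length 3.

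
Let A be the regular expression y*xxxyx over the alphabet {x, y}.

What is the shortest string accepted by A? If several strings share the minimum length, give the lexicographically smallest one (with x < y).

xxxyx

By inspection of the expression, no string of length less than 5 matches, and xxxyx is the lexicographically first match of length 5.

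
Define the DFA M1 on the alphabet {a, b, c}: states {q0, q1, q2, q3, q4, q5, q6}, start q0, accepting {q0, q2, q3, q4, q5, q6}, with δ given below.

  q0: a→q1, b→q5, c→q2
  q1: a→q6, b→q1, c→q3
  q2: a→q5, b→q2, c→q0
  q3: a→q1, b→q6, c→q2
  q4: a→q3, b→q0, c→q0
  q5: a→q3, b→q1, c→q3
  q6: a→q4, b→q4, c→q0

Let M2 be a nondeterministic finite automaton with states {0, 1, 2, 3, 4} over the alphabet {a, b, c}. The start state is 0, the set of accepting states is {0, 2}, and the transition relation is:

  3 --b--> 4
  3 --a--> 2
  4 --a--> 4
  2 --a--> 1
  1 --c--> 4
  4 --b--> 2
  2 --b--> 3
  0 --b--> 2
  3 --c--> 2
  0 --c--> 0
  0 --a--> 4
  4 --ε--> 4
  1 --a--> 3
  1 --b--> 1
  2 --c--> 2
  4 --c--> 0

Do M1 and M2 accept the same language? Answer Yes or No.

No

The string aa is accepted by M1 but rejected by M2.
So L(M1) ≠ L(M2).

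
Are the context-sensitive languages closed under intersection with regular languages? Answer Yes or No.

Every regular language is context-sensitive, and context-sensitive languages are closed under intersection (an LBA runs the DFA check and then the LBA for L on the same linear tape).
So the context-sensitive languages are closed under intersection with a regular language.

Yes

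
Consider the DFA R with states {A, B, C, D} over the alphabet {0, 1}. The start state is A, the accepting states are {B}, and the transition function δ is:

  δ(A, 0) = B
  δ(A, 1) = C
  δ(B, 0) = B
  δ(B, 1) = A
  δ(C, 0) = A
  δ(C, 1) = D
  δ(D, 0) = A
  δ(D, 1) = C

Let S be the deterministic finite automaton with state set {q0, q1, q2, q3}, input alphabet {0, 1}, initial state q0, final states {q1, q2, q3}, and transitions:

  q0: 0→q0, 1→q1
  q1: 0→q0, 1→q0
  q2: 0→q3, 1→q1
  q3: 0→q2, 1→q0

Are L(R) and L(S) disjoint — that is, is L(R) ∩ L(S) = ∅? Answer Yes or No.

Exploring the product automaton R × S from the start pair (A, q0), following both machines on each input symbol, reaches 7 state pairs: (A, q0), (B, q0), (C, q1), (A, q1), (D, q0), (C, q0), (D, q1).
R accepts in {B} and S accepts in {q1, q2, q3}; no reachable pair has both components accepting, so no string drives both machines to acceptance simultaneously and L(R) ∩ L(S) = ∅.
So no string is accepted by both, and the intersection is empty.

Yes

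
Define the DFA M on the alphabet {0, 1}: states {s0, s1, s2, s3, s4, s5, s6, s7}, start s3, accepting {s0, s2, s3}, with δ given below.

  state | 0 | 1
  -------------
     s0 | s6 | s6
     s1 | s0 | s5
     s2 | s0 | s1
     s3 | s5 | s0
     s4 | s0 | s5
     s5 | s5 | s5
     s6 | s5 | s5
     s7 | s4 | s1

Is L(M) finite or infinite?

The useful states (reachable from s3 and able to reach an accepting state) are {s0, s3}.
Restricted to these states the transition graph has no cycle, so every accepting path has bounded length and L is finite.

finite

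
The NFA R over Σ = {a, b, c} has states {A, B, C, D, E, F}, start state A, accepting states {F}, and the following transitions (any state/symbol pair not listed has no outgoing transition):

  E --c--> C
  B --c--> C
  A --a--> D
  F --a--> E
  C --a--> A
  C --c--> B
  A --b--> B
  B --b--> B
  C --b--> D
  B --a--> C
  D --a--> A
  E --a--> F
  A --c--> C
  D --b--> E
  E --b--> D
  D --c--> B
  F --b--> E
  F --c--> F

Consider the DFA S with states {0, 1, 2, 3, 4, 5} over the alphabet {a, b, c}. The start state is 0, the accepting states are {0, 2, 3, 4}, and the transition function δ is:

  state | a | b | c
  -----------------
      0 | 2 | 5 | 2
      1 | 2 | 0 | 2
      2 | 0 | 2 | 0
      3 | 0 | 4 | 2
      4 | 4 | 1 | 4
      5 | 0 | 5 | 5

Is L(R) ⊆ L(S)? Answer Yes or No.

Exploring the product automaton R × S from the start pair (A, 0), following both machines on each input symbol, reaches 16 state pairs: (A, 0), (D, 2), (B, 5), (C, 2), (E, 2), (B, 0), (C, 0), (C, 5), (F, 0), (A, 2), (D, 5), (B, 2), (E, 5), (F, 2), (D, 0), (E, 0).
R accepts in {F} and S accepts in {0, 2, 3, 4}. The reachable pairs whose R-component is accepting are (F, 0), (F, 2); in each of them the S-component is accepting too, so the product for L(R) \ L(S) (R-component accepting, S-component rejecting) has no reachable accepting pair and the difference is empty.
Hence every string in L(R) is also in L(S).

Yes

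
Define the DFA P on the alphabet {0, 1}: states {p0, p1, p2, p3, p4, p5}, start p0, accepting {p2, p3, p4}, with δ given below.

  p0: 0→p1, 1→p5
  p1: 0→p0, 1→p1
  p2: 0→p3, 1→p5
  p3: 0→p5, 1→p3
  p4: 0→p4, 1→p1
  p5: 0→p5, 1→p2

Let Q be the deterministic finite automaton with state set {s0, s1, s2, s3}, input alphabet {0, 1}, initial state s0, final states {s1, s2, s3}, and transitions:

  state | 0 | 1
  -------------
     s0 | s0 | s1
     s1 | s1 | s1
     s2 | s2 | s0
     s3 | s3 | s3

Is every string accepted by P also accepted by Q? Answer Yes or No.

Exploring the product automaton P × Q from the start pair (p0, s0), following both machines on each input symbol, reaches 7 state pairs: (p0, s0), (p1, s0), (p5, s1), (p1, s1), (p2, s1), (p0, s1), (p3, s1).
P accepts in {p2, p3, p4} and Q accepts in {s1, s2, s3}. The reachable pairs whose P-component is accepting are (p2, s1), (p3, s1); in each of them the Q-component is accepting too, so the product for L(P) \ L(Q) (P-component accepting, Q-component rejecting) has no reachable accepting pair and the difference is empty.
Hence every string in L(P) is also in L(Q).

Yes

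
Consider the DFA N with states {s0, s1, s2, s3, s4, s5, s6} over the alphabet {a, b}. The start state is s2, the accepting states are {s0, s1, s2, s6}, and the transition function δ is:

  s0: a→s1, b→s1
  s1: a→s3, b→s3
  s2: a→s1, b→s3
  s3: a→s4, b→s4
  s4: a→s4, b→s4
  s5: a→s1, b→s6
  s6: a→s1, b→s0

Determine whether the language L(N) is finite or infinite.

finite

The useful states (reachable from s2 and able to reach an accepting state) are {s1, s2}.
Restricted to these states the transition graph has no cycle, so every accepting path has bounded length and L is finite.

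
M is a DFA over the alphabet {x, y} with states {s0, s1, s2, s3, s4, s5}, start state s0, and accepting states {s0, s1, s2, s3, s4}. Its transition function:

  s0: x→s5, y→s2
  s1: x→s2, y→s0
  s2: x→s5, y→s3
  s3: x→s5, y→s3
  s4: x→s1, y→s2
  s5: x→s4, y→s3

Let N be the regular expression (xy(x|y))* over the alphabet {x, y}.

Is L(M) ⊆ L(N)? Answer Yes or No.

No

The string y is in L(M) but not in L(N).
So L(M) ⊄ L(N).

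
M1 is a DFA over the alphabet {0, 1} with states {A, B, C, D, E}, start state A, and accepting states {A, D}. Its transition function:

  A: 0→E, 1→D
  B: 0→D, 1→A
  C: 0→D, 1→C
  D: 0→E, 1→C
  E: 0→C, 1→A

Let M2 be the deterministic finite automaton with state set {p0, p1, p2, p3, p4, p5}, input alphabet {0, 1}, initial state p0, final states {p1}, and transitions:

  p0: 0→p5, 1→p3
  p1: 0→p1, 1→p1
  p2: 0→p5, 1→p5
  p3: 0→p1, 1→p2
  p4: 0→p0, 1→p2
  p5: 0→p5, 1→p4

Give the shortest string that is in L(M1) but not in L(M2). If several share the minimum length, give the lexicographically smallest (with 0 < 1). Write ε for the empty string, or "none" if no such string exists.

ε

The empty string ε is accepted by M1 but not by M2.
Since ε is the unique shortest string, it is the required witness.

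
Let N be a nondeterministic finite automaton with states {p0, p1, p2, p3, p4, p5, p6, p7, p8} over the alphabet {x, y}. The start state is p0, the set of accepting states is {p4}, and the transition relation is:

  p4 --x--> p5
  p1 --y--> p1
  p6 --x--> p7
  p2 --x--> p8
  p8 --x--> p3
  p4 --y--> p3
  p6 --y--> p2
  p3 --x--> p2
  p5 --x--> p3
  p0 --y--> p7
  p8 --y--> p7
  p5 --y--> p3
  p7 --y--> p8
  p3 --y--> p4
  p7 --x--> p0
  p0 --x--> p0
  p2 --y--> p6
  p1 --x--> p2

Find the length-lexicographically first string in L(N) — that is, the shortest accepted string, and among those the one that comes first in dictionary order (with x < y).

yyxy

A breadth-first search from p0 reaches an accepting state first via the path p0 → p7 → p8 → p3 → p4 on input yyxy.
No string of length < 4 is accepted (BFS exhausts all shorter strings without reaching an accepting state), and yyxy is the lexicographically least accepting string of length 4.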